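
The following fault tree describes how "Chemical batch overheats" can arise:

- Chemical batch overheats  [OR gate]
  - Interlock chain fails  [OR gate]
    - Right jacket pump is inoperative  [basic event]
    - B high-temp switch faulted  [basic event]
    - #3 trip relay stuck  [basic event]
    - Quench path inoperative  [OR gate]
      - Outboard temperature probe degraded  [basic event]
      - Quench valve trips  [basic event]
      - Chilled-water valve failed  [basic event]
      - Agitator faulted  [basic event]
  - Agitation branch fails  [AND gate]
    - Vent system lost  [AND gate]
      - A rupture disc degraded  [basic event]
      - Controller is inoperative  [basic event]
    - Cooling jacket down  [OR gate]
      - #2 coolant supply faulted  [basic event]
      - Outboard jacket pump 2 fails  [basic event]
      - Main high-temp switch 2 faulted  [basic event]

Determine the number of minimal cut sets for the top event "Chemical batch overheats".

10

Quench path inoperative [OR]: union of children's cut sets → 4 cut set(s).
Interlock chain fails [OR]: union of children's cut sets → 7 cut set(s).
Vent system lost [AND]: one cut set from each child combined → 1 × 1 = 1 cut set(s).
Cooling jacket down [OR]: union of children's cut sets → 3 cut set(s).
Agitation branch fails [AND]: one cut set from each child combined → 1 × 3 = 3 cut set(s).
Chemical batch overheats [OR]: union of children's cut sets → 10 cut set(s).
Minimal cut sets: {Right jacket pump is inoperative}; {B high-temp switch faulted}; {#3 trip relay stuck}; {Outboard temperature probe degraded}; {Quench valve trips}; {Chilled-water valve failed}; {Agitator faulted}; {#2 coolant supply faulted, A rupture disc degraded, Controller is inoperative}; {A rupture disc degraded, Controller is inoperative, Outboard jacket pump 2 fails}; {A rupture disc degraded, Controller is inoperative, Main high-temp switch 2 faulted}.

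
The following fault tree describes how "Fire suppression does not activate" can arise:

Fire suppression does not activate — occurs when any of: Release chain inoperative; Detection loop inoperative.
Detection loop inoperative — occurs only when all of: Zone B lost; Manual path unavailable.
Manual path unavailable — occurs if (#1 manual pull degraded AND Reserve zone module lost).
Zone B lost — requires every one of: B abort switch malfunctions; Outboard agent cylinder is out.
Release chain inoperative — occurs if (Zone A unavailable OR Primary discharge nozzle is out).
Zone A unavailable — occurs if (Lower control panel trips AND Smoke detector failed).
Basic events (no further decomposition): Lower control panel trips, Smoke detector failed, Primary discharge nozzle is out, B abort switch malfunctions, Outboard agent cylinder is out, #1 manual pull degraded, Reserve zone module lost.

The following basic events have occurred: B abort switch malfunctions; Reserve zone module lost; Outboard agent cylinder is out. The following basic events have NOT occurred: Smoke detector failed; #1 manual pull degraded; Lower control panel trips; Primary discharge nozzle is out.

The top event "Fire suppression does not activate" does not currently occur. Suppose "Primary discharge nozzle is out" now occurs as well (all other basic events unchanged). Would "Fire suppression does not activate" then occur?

Counterfactual: set "Primary discharge nozzle is out" to occurred.
Zone A unavailable [AND]: Lower control panel trips=not, Smoke detector failed=not → not all inputs occur → does not occur.
Release chain inoperative [OR]: Zone A unavailable=not, Primary discharge nozzle is out=occurs → at least one input occurs → occurs.
Zone B lost [AND]: B abort switch malfunctions=occurs, Outboard agent cylinder is out=occurs → all inputs occur → occurs.
Manual path unavailable [AND]: #1 manual pull degraded=not, Reserve zone module lost=occurs → not all inputs occur → does not occur.
Detection loop inoperative [AND]: Zone B lost=occurs, Manual path unavailable=not → not all inputs occur → does not occur.
Fire suppression does not activate [OR]: Release chain inoperative=occurs, Detection loop inoperative=not → at least one input occurs → occurs.

Yes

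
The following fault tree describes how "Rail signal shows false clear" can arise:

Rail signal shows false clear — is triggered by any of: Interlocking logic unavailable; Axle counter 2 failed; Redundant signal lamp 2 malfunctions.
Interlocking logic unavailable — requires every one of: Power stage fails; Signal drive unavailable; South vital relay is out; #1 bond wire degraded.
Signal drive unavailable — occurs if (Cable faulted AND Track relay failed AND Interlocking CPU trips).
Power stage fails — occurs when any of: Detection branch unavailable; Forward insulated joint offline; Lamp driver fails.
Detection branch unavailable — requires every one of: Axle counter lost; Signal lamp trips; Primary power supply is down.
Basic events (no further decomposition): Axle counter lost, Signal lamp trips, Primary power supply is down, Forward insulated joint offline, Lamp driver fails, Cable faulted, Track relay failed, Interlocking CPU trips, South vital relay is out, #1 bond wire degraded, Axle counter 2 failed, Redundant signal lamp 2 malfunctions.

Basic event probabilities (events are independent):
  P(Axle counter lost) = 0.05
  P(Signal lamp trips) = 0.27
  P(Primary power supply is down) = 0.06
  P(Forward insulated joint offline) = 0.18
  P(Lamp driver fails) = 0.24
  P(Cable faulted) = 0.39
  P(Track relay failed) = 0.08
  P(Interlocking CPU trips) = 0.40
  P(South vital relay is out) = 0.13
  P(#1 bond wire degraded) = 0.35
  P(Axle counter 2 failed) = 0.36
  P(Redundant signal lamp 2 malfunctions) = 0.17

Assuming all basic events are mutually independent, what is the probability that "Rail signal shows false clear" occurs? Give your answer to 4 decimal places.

P(Detection branch unavailable) [AND] = 0.05 × 0.27 × 0.06 = 0.000810
P(Power stage fails) [OR] = 1 − (1−0.000810) × (1−0.18) × (1−0.24) = 0.377305
P(Signal drive unavailable) [AND] = 0.39 × 0.08 × 0.40 = 0.012480
P(Interlocking logic unavailable) [AND] = 0.377305 × 0.012480 × 0.13 × 0.35 = 0.000214
P(Rail signal shows false clear) [OR] = 1 − (1−0.000214) × (1−0.36) × (1−0.17) = 0.468914
Rounded to 4 decimal places: P(Rail signal shows false clear) ≈ 0.4689.

0.4689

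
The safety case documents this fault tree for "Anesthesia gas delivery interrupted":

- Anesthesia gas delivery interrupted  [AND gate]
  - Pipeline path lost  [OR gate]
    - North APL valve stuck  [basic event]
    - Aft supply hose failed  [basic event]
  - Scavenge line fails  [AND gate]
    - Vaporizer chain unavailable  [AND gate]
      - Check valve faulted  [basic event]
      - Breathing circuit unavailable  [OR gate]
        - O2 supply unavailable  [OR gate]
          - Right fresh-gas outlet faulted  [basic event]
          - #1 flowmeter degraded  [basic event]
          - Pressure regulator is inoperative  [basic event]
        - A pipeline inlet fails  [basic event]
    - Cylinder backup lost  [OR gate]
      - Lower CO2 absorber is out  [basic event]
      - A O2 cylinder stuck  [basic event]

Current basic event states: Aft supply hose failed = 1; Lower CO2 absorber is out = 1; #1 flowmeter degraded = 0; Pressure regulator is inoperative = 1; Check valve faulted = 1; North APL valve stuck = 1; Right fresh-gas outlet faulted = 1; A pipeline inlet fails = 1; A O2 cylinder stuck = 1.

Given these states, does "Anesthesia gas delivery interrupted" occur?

Yes

Pipeline path lost [OR]: North APL valve stuck=occurs, Aft supply hose failed=occurs → at least one input occurs → occurs.
O2 supply unavailable [OR]: Right fresh-gas outlet faulted=occurs, #1 flowmeter degraded=not, Pressure regulator is inoperative=occurs → at least one input occurs → occurs.
Breathing circuit unavailable [OR]: O2 supply unavailable=occurs, A pipeline inlet fails=occurs → at least one input occurs → occurs.
Vaporizer chain unavailable [AND]: Check valve faulted=occurs, Breathing circuit unavailable=occurs → all inputs occur → occurs.
Cylinder backup lost [OR]: Lower CO2 absorber is out=occurs, A O2 cylinder stuck=occurs → at least one input occurs → occurs.
Scavenge line fails [AND]: Vaporizer chain unavailable=occurs, Cylinder backup lost=occurs → all inputs occur → occurs.
Anesthesia gas delivery interrupted [AND]: Pipeline path lost=occurs, Scavenge line fails=occurs → all inputs occur → occurs.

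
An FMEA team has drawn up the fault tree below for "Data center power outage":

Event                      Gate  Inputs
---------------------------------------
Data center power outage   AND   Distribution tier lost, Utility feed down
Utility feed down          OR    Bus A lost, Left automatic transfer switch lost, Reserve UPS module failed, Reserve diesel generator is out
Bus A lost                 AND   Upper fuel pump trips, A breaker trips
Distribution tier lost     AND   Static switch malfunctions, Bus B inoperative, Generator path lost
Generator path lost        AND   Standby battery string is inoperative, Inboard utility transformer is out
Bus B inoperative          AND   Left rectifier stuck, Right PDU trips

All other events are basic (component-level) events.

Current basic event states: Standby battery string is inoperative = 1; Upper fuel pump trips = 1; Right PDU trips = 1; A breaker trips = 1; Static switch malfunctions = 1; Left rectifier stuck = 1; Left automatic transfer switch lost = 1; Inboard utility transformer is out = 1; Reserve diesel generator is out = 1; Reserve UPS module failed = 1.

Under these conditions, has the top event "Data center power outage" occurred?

Bus B inoperative [AND]: Left rectifier stuck=occurs, Right PDU trips=occurs → all inputs occur → occurs.
Generator path lost [AND]: Standby battery string is inoperative=occurs, Inboard utility transformer is out=occurs → all inputs occur → occurs.
Distribution tier lost [AND]: Static switch malfunctions=occurs, Bus B inoperative=occurs, Generator path lost=occurs → all inputs occur → occurs.
Bus A lost [AND]: Upper fuel pump trips=occurs, A breaker trips=occurs → all inputs occur → occurs.
Utility feed down [OR]: Bus A lost=occurs, Left automatic transfer switch lost=occurs, Reserve UPS module failed=occurs, Reserve diesel generator is out=occurs → at least one input occurs → occurs.
Data center power outage [AND]: Distribution tier lost=occurs, Utility feed down=occurs → all inputs occur → occurs.

Yes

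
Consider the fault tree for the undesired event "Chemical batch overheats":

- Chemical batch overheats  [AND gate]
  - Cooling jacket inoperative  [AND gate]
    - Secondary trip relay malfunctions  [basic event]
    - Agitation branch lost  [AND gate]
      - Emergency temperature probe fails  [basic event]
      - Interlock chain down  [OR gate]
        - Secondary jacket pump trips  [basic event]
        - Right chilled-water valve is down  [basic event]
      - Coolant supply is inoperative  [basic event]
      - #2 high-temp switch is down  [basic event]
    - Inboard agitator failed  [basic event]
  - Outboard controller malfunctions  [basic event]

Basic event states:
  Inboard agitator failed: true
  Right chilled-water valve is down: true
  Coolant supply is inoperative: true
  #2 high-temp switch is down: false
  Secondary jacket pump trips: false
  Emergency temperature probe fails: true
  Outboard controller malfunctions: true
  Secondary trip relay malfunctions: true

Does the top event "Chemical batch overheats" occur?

Interlock chain down [OR]: Secondary jacket pump trips=not, Right chilled-water valve is down=occurs → at least one input occurs → occurs.
Agitation branch lost [AND]: Emergency temperature probe fails=occurs, Interlock chain down=occurs, Coolant supply is inoperative=occurs, #2 high-temp switch is down=not → not all inputs occur → does not occur.
Cooling jacket inoperative [AND]: Secondary trip relay malfunctions=occurs, Agitation branch lost=not, Inboard agitator failed=occurs → not all inputs occur → does not occur.
Chemical batch overheats [AND]: Cooling jacket inoperative=not, Outboard controller malfunctions=occurs → not all inputs occur → does not occur.

No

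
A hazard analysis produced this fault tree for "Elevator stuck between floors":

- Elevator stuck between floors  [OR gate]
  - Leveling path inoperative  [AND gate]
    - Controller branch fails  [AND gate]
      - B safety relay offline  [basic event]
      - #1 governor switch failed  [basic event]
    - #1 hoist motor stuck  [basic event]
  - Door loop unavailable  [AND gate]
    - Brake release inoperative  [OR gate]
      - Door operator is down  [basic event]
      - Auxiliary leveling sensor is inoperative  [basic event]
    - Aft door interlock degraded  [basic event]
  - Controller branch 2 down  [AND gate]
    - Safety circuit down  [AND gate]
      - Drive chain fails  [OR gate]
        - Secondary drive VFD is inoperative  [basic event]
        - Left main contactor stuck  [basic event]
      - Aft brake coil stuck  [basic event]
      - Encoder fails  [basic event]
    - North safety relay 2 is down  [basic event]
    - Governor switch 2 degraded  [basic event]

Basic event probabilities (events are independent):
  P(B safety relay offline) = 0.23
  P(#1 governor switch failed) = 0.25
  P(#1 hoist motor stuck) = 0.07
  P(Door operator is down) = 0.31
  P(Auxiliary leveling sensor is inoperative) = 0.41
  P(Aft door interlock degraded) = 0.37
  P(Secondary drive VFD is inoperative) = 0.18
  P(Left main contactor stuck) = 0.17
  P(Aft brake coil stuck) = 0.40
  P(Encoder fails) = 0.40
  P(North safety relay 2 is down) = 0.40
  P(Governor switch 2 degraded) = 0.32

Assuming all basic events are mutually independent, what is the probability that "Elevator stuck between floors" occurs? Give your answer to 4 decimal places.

P(Controller branch fails) [AND] = 0.23 × 0.25 = 0.057500
P(Leveling path inoperative) [AND] = 0.057500 × 0.07 = 0.004025
P(Brake release inoperative) [OR] = 1 − (1−0.31) × (1−0.41) = 0.592900
P(Door loop unavailable) [AND] = 0.592900 × 0.37 = 0.219373
P(Drive chain fails) [OR] = 1 − (1−0.18) × (1−0.17) = 0.319400
P(Safety circuit down) [AND] = 0.319400 × 0.40 × 0.40 = 0.051104
P(Controller branch 2 down) [AND] = 0.051104 × 0.40 × 0.32 = 0.006541
P(Elevator stuck between floors) [OR] = 1 − (1−0.004025) × (1−0.219373) × (1−0.006541) = 0.227601
Rounded to 4 decimal places: P(Elevator stuck between floors) ≈ 0.2276.

0.2276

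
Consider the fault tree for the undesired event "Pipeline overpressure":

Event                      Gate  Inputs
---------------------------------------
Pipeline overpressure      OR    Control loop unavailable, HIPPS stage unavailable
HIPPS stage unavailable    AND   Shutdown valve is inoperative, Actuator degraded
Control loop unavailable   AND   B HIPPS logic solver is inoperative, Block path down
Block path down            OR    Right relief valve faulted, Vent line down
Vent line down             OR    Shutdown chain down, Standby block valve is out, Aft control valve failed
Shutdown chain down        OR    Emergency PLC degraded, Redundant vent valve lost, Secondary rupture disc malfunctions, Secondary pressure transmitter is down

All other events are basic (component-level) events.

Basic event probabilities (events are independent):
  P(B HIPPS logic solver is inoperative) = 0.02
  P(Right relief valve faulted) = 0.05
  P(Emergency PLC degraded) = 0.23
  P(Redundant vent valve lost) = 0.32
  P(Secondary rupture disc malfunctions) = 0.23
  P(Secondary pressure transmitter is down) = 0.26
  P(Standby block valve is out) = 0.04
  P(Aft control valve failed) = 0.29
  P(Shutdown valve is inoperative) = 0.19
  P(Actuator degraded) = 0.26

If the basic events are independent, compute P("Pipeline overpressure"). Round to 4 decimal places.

P(Shutdown chain down) [OR] = 1 − (1−0.23) × (1−0.32) × (1−0.23) × (1−0.26) = 0.701653
P(Vent line down) [OR] = 1 − (1−0.701653) × (1−0.04) × (1−0.29) = 0.796647
P(Block path down) [OR] = 1 − (1−0.05) × (1−0.796647) = 0.806815
P(Control loop unavailable) [AND] = 0.02 × 0.806815 = 0.016136
P(HIPPS stage unavailable) [AND] = 0.19 × 0.26 = 0.049400
P(Pipeline overpressure) [OR] = 1 − (1−0.016136) × (1−0.049400) = 0.064739
Rounded to 4 decimal places: P(Pipeline overpressure) ≈ 0.0647.

0.0647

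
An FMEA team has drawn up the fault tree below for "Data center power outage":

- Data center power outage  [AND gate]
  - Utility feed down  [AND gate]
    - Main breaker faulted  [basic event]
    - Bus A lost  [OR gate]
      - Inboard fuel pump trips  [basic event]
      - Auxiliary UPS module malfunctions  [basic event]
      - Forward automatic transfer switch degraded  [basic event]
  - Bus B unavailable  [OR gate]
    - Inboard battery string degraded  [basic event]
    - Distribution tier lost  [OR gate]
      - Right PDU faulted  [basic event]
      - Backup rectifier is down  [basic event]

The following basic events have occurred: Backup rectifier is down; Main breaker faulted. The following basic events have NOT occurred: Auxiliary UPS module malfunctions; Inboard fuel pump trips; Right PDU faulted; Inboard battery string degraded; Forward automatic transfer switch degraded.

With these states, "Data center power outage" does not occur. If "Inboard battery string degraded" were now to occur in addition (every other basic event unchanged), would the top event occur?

No

Counterfactual: set "Inboard battery string degraded" to occurred.
Bus A lost [OR]: Inboard fuel pump trips=not, Auxiliary UPS module malfunctions=not, Forward automatic transfer switch degraded=not → no input occurs → does not occur.
Utility feed down [AND]: Main breaker faulted=occurs, Bus A lost=not → not all inputs occur → does not occur.
Distribution tier lost [OR]: Right PDU faulted=not, Backup rectifier is down=occurs → at least one input occurs → occurs.
Bus B unavailable [OR]: Inboard battery string degraded=occurs, Distribution tier lost=occurs → at least one input occurs → occurs.
Data center power outage [AND]: Utility feed down=not, Bus B unavailable=occurs → not all inputs occur → does not occur.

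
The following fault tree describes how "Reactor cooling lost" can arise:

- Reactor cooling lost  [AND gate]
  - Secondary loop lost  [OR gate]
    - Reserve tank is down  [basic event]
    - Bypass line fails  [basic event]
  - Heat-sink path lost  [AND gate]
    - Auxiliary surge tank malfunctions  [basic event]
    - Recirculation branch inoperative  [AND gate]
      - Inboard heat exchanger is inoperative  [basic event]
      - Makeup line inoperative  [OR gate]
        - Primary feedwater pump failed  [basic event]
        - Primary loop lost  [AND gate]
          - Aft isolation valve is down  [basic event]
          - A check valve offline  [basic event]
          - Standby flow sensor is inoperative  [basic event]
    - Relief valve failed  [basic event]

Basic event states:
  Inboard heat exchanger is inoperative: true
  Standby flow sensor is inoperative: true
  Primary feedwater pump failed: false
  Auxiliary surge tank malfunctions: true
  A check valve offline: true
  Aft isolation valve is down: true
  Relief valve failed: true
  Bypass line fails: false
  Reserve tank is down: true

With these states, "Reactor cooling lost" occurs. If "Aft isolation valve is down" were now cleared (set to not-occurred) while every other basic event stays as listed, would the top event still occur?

Counterfactual: set "Aft isolation valve is down" to not occurred.
Secondary loop lost [OR]: Reserve tank is down=occurs, Bypass line fails=not → at least one input occurs → occurs.
Primary loop lost [AND]: Aft isolation valve is down=not, A check valve offline=occurs, Standby flow sensor is inoperative=occurs → not all inputs occur → does not occur.
Makeup line inoperative [OR]: Primary feedwater pump failed=not, Primary loop lost=not → no input occurs → does not occur.
Recirculation branch inoperative [AND]: Inboard heat exchanger is inoperative=occurs, Makeup line inoperative=not → not all inputs occur → does not occur.
Heat-sink path lost [AND]: Auxiliary surge tank malfunctions=occurs, Recirculation branch inoperative=not, Relief valve failed=occurs → not all inputs occur → does not occur.
Reactor cooling lost [AND]: Secondary loop lost=occurs, Heat-sink path lost=not → not all inputs occur → does not occur.

No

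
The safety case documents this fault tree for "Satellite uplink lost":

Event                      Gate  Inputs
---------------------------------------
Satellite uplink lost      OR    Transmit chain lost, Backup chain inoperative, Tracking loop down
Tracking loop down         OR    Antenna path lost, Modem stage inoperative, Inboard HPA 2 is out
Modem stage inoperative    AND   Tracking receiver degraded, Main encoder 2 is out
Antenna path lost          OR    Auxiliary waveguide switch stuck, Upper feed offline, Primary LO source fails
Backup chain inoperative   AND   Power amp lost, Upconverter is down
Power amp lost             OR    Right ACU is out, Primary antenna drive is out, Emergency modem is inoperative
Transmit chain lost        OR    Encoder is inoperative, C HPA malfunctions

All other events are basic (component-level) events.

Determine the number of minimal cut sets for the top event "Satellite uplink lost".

Transmit chain lost [OR]: union of children's cut sets → 2 cut set(s).
Power amp lost [OR]: union of children's cut sets → 3 cut set(s).
Backup chain inoperative [AND]: one cut set from each child combined → 3 × 1 = 3 cut set(s).
Antenna path lost [OR]: union of children's cut sets → 3 cut set(s).
Modem stage inoperative [AND]: one cut set from each child combined → 1 × 1 = 1 cut set(s).
Tracking loop down [OR]: union of children's cut sets → 5 cut set(s).
Satellite uplink lost [OR]: union of children's cut sets → 10 cut set(s).
Minimal cut sets: {Encoder is inoperative}; {C HPA malfunctions}; {Right ACU is out, Upconverter is down}; {Primary antenna drive is out, Upconverter is down}; {Emergency modem is inoperative, Upconverter is down}; {Auxiliary waveguide switch stuck}; {Upper feed offline}; {Primary LO source fails}; {Main encoder 2 is out, Tracking receiver degraded}; {Inboard HPA 2 is out}.

10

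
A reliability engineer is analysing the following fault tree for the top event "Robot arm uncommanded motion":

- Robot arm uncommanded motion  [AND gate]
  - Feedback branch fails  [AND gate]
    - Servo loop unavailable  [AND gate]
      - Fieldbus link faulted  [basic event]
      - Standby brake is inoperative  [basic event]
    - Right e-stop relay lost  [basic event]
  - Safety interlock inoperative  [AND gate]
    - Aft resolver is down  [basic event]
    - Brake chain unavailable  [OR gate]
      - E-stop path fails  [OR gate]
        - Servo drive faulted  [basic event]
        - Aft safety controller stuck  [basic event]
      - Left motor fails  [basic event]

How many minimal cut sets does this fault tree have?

3

Servo loop unavailable [AND]: one cut set from each child combined → 1 × 1 = 1 cut set(s).
Feedback branch fails [AND]: one cut set from each child combined → 1 × 1 = 1 cut set(s).
E-stop path fails [OR]: union of children's cut sets → 2 cut set(s).
Brake chain unavailable [OR]: union of children's cut sets → 3 cut set(s).
Safety interlock inoperative [AND]: one cut set from each child combined → 1 × 3 = 3 cut set(s).
Robot arm uncommanded motion [AND]: one cut set from each child combined → 1 × 3 = 3 cut set(s).
Minimal cut sets: {Aft resolver is down, Fieldbus link faulted, Right e-stop relay lost, Servo drive faulted, Standby brake is inoperative}; {Aft resolver is down, Aft safety controller stuck, Fieldbus link faulted, Right e-stop relay lost, Standby brake is inoperative}; {Aft resolver is down, Fieldbus link faulted, Left motor fails, Right e-stop relay lost, Standby brake is inoperative}.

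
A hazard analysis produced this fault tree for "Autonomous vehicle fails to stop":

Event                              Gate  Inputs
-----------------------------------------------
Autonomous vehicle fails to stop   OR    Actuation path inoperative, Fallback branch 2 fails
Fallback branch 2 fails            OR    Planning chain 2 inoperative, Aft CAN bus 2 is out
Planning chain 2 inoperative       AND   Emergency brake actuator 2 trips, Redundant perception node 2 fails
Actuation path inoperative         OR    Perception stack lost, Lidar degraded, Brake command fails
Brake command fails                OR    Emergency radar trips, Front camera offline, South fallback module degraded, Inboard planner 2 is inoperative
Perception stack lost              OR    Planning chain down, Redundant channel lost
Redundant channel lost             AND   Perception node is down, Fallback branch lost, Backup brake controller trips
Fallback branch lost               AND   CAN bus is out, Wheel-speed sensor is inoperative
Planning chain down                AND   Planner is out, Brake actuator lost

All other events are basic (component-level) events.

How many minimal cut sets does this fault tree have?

9

Planning chain down [AND]: one cut set from each child combined → 1 × 1 = 1 cut set(s).
Fallback branch lost [AND]: one cut set from each child combined → 1 × 1 = 1 cut set(s).
Redundant channel lost [AND]: one cut set from each child combined → 1 × 1 × 1 = 1 cut set(s).
Perception stack lost [OR]: union of children's cut sets → 2 cut set(s).
Brake command fails [OR]: union of children's cut sets → 4 cut set(s).
Actuation path inoperative [OR]: union of children's cut sets → 7 cut set(s).
Planning chain 2 inoperative [AND]: one cut set from each child combined → 1 × 1 = 1 cut set(s).
Fallback branch 2 fails [OR]: union of children's cut sets → 2 cut set(s).
Autonomous vehicle fails to stop [OR]: union of children's cut sets → 9 cut set(s).
Minimal cut sets: {Brake actuator lost, Planner is out}; {Backup brake controller trips, CAN bus is out, Perception node is down, Wheel-speed sensor is inoperative}; {Lidar degraded}; {Emergency radar trips}; {Front camera offline}; {South fallback module degraded}; {Inboard planner 2 is inoperative}; {Emergency brake actuator 2 trips, Redundant perception node 2 fails}; {Aft CAN bus 2 is out}.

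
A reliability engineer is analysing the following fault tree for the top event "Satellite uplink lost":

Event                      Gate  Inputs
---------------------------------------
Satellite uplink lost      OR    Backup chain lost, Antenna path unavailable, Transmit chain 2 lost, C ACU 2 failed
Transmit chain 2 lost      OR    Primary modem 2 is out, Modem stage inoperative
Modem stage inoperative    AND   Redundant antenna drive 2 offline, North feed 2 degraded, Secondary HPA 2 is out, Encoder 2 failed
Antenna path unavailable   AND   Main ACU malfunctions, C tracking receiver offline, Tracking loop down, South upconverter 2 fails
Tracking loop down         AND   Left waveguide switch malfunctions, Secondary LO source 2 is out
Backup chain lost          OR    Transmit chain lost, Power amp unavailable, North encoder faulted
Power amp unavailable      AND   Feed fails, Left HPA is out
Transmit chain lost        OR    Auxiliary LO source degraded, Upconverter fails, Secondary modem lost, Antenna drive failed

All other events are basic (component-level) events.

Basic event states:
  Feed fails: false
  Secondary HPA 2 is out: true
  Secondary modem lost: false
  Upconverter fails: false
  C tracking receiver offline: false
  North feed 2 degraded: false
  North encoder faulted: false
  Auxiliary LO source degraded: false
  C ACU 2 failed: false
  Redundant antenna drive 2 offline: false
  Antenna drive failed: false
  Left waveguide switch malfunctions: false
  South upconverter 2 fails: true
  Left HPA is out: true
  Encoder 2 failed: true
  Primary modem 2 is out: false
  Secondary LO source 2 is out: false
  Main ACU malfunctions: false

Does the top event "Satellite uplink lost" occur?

No

Transmit chain lost [OR]: Auxiliary LO source degraded=not, Upconverter fails=not, Secondary modem lost=not, Antenna drive failed=not → no input occurs → does not occur.
Power amp unavailable [AND]: Feed fails=not, Left HPA is out=occurs → not all inputs occur → does not occur.
Backup chain lost [OR]: Transmit chain lost=not, Power amp unavailable=not, North encoder faulted=not → no input occurs → does not occur.
Tracking loop down [AND]: Left waveguide switch malfunctions=not, Secondary LO source 2 is out=not → not all inputs occur → does not occur.
Antenna path unavailable [AND]: Main ACU malfunctions=not, C tracking receiver offline=not, Tracking loop down=not, South upconverter 2 fails=occurs → not all inputs occur → does not occur.
Modem stage inoperative [AND]: Redundant antenna drive 2 offline=not, North feed 2 degraded=not, Secondary HPA 2 is out=occurs, Encoder 2 failed=occurs → not all inputs occur → does not occur.
Transmit chain 2 lost [OR]: Primary modem 2 is out=not, Modem stage inoperative=not → no input occurs → does not occur.
Satellite uplink lost [OR]: Backup chain lost=not, Antenna path unavailable=not, Transmit chain 2 lost=not, C ACU 2 failed=not → no input occurs → does not occur.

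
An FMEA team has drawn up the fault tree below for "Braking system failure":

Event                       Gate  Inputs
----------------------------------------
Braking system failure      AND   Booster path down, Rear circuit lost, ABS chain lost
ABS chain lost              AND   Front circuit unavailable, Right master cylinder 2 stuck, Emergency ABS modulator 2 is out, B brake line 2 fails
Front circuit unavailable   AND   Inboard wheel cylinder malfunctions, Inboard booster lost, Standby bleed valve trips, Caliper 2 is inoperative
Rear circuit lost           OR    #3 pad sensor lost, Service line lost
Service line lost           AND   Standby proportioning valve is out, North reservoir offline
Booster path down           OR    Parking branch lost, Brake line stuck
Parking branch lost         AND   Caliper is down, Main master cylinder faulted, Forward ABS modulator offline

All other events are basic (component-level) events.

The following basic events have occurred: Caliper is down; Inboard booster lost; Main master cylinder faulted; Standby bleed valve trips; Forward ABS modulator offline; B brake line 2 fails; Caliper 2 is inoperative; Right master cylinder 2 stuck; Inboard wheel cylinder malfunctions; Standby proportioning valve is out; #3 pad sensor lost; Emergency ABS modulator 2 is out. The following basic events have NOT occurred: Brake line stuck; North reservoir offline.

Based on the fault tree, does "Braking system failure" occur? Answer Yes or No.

Yes

Parking branch lost [AND]: Caliper is down=occurs, Main master cylinder faulted=occurs, Forward ABS modulator offline=occurs → all inputs occur → occurs.
Booster path down [OR]: Parking branch lost=occurs, Brake line stuck=not → at least one input occurs → occurs.
Service line lost [AND]: Standby proportioning valve is out=occurs, North reservoir offline=not → not all inputs occur → does not occur.
Rear circuit lost [OR]: #3 pad sensor lost=occurs, Service line lost=not → at least one input occurs → occurs.
Front circuit unavailable [AND]: Inboard wheel cylinder malfunctions=occurs, Inboard booster lost=occurs, Standby bleed valve trips=occurs, Caliper 2 is inoperative=occurs → all inputs occur → occurs.
ABS chain lost [AND]: Front circuit unavailable=occurs, Right master cylinder 2 stuck=occurs, Emergency ABS modulator 2 is out=occurs, B brake line 2 fails=occurs → all inputs occur → occurs.
Braking system failure [AND]: Booster path down=occurs, Rear circuit lost=occurs, ABS chain lost=occurs → all inputs occur → occurs.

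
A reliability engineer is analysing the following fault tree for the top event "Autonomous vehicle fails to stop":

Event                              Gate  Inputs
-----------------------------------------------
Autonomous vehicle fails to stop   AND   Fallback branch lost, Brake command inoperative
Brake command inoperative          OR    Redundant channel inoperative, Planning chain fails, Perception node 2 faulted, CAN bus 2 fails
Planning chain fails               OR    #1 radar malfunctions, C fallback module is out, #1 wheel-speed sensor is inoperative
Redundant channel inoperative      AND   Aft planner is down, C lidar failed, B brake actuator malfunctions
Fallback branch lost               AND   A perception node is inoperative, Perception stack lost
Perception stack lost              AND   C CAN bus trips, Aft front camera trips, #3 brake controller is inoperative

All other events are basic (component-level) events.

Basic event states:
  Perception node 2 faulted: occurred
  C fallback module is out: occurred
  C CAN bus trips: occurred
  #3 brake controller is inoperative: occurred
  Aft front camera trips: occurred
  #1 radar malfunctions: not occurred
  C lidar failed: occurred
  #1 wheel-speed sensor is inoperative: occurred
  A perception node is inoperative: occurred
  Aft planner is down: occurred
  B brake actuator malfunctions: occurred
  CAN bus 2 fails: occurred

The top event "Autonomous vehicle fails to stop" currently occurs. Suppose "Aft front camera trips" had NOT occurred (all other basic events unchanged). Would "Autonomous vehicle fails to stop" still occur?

No

Counterfactual: set "Aft front camera trips" to not occurred.
Perception stack lost [AND]: C CAN bus trips=occurs, Aft front camera trips=not, #3 brake controller is inoperative=occurs → not all inputs occur → does not occur.
Fallback branch lost [AND]: A perception node is inoperative=occurs, Perception stack lost=not → not all inputs occur → does not occur.
Redundant channel inoperative [AND]: Aft planner is down=occurs, C lidar failed=occurs, B brake actuator malfunctions=occurs → all inputs occur → occurs.
Planning chain fails [OR]: #1 radar malfunctions=not, C fallback module is out=occurs, #1 wheel-speed sensor is inoperative=occurs → at least one input occurs → occurs.
Brake command inoperative [OR]: Redundant channel inoperative=occurs, Planning chain fails=occurs, Perception node 2 faulted=occurs, CAN bus 2 fails=occurs → at least one input occurs → occurs.
Autonomous vehicle fails to stop [AND]: Fallback branch lost=not, Brake command inoperative=occurs → not all inputs occur → does not occur.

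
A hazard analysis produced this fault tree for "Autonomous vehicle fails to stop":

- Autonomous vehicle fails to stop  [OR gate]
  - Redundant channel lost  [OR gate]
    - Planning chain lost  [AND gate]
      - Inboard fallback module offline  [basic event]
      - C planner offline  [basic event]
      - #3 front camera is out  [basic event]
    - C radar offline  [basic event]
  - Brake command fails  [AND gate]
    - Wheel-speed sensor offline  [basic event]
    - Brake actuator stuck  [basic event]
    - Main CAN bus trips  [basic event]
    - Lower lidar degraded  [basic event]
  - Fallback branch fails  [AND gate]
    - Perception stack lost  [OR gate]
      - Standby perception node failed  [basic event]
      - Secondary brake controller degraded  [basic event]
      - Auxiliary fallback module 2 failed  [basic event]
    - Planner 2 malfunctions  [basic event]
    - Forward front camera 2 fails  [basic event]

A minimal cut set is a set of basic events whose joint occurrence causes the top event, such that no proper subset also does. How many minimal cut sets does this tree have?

6

Planning chain lost [AND]: one cut set from each child combined → 1 × 1 × 1 = 1 cut set(s).
Redundant channel lost [OR]: union of children's cut sets → 2 cut set(s).
Brake command fails [AND]: one cut set from each child combined → 1 × 1 × 1 × 1 = 1 cut set(s).
Perception stack lost [OR]: union of children's cut sets → 3 cut set(s).
Fallback branch fails [AND]: one cut set from each child combined → 3 × 1 × 1 = 3 cut set(s).
Autonomous vehicle fails to stop [OR]: union of children's cut sets → 6 cut set(s).
Minimal cut sets: {#3 front camera is out, C planner offline, Inboard fallback module offline}; {C radar offline}; {Brake actuator stuck, Lower lidar degraded, Main CAN bus trips, Wheel-speed sensor offline}; {Forward front camera 2 fails, Planner 2 malfunctions, Standby perception node failed}; {Forward front camera 2 fails, Planner 2 malfunctions, Secondary brake controller degraded}; {Auxiliary fallback module 2 failed, Forward front camera 2 fails, Planner 2 malfunctions}.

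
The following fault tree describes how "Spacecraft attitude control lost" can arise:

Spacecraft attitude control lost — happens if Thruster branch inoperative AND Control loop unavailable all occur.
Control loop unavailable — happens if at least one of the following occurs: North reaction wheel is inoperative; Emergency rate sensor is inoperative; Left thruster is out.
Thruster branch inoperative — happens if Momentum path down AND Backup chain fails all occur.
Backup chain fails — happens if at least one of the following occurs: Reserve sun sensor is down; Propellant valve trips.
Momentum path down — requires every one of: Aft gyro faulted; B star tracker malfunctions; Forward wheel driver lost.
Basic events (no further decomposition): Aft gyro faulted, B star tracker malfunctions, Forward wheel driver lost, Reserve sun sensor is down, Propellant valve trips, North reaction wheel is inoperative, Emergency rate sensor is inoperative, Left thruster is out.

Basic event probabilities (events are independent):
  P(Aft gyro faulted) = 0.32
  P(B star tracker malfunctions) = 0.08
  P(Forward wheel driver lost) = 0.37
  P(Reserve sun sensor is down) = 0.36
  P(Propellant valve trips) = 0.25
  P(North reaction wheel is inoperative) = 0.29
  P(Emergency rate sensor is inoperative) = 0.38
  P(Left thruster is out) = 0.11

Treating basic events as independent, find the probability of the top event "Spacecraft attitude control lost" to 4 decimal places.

0.0030

P(Momentum path down) [AND] = 0.32 × 0.08 × 0.37 = 0.009472
P(Backup chain fails) [OR] = 1 − (1−0.36) × (1−0.25) = 0.520000
P(Thruster branch inoperative) [AND] = 0.009472 × 0.520000 = 0.004925
P(Control loop unavailable) [OR] = 1 − (1−0.29) × (1−0.38) × (1−0.11) = 0.608222
P(Spacecraft attitude control lost) [AND] = 0.004925 × 0.608222 = 0.002995
Rounded to 4 decimal places: P(Spacecraft attitude control lost) ≈ 0.0030.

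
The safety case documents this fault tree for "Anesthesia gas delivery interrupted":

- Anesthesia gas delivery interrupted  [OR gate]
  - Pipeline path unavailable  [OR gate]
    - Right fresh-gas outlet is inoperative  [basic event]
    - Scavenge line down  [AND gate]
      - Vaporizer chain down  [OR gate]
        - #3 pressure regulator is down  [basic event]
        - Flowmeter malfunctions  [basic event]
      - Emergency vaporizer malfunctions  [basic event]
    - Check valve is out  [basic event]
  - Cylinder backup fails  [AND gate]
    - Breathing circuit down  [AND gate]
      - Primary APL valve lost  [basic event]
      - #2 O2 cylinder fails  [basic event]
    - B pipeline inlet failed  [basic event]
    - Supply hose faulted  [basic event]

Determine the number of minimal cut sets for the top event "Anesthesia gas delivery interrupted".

Vaporizer chain down [OR]: union of children's cut sets → 2 cut set(s).
Scavenge line down [AND]: one cut set from each child combined → 2 × 1 = 2 cut set(s).
Pipeline path unavailable [OR]: union of children's cut sets → 4 cut set(s).
Breathing circuit down [AND]: one cut set from each child combined → 1 × 1 = 1 cut set(s).
Cylinder backup fails [AND]: one cut set from each child combined → 1 × 1 × 1 = 1 cut set(s).
Anesthesia gas delivery interrupted [OR]: union of children's cut sets → 5 cut set(s).
Minimal cut sets: {Right fresh-gas outlet is inoperative}; {#3 pressure regulator is down, Emergency vaporizer malfunctions}; {Emergency vaporizer malfunctions, Flowmeter malfunctions}; {Check valve is out}; {#2 O2 cylinder fails, B pipeline inlet failed, Primary APL valve lost, Supply hose faulted}.

5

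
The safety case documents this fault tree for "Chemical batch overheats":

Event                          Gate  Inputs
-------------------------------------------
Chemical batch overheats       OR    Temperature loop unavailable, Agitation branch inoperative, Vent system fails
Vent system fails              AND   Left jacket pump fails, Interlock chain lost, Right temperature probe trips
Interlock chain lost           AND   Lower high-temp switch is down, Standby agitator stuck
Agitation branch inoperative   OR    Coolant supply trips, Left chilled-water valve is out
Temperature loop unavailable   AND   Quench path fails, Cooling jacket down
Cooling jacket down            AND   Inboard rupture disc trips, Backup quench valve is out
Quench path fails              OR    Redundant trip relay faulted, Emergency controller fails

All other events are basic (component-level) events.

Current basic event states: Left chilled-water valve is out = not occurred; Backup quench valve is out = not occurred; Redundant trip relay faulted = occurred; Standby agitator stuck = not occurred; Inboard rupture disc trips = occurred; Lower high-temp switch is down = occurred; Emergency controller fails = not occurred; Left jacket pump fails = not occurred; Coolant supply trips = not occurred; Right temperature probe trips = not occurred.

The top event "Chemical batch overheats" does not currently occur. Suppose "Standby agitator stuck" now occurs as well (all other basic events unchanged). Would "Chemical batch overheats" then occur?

Counterfactual: set "Standby agitator stuck" to occurred.
Quench path fails [OR]: Redundant trip relay faulted=occurs, Emergency controller fails=not → at least one input occurs → occurs.
Cooling jacket down [AND]: Inboard rupture disc trips=occurs, Backup quench valve is out=not → not all inputs occur → does not occur.
Temperature loop unavailable [AND]: Quench path fails=occurs, Cooling jacket down=not → not all inputs occur → does not occur.
Agitation branch inoperative [OR]: Coolant supply trips=not, Left chilled-water valve is out=not → no input occurs → does not occur.
Interlock chain lost [AND]: Lower high-temp switch is down=occurs, Standby agitator stuck=occurs → all inputs occur → occurs.
Vent system fails [AND]: Left jacket pump fails=not, Interlock chain lost=occurs, Right temperature probe trips=not → not all inputs occur → does not occur.
Chemical batch overheats [OR]: Temperature loop unavailable=not, Agitation branch inoperative=not, Vent system fails=not → no input occurs → does not occur.

No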